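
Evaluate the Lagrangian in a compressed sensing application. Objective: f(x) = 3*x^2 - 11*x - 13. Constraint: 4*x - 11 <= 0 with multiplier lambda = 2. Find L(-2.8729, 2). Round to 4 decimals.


Step 1: Evaluate f(x).
f(-2.8729) = 3*(-2.8729)^2 - 11*(-2.8729) - 13 = 43.3626
Step 2: Evaluate g(x).
g(-2.8729) = 4*-2.8729 - 11 = -22.4916
Step 3: Compute Lagrangian.
L = 43.3626 + 2*-22.4916 = -1.6206


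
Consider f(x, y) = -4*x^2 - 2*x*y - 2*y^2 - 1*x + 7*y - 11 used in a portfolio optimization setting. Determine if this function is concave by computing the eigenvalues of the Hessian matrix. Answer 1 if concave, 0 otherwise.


The Hessian of f(x,y) = -4*x^2 - 2*x*y - 2*y^2 - 1*x + 7*y - 11 is:
H = [[-8, -2], [-2, -4]]
Trace = -8 - 4 = -12
Determinant = -8*-4 - (-2)^2 = 28
Discriminant = (-12)^2 - 4*28 = 32.0
Eigenvalues: lambda_1 = -8.8284, lambda_2 = -3.1716
The function is concave.

1


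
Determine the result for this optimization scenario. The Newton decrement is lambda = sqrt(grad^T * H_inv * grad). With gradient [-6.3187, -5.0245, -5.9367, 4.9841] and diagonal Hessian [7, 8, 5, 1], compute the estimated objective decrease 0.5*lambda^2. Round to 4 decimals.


Step 1: H is diagonal, so H^(-1) * g = [-0.9027, -0.6281, -1.1873, 4.9841].
Step 2: g^T H^(-1) g = sum_i g_i^2 / H_ii
  = (-6.3187)^2/7 + (-5.0245)^2/8 + (-5.9367)^2/5 + (4.9841)^2/1
  = 5.7037 + 3.1557 + 7.0489 + 24.8413 = 40.7495
Step 3: Objective decrease = 0.5 * g^T H^(-1) g = 20.3748


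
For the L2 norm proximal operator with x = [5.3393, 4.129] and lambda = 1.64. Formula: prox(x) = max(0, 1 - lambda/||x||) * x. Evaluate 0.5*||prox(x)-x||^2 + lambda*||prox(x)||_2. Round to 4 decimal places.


Step 1: Compute ||x||.
||x|| = 6.7496
Step 2: Compute scaling factor.
scale = max(0, 1 - 1.64/6.7496) = 0.757
Step 3: prox(x) = [4.042, 3.1257]
||prox(x)|| = 5.1096
Step 4: Proximal objective.
0.5*||prox-x||^2 = 1.3448
lambda*||prox|| = 8.3797
Total = 9.7245


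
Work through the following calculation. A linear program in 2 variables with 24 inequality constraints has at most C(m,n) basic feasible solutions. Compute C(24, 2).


Each vertex corresponds to some choice of n active constraints out of m, so the number of vertices is at most C(m, n) = m! / (n!(m-n)!).
m = 24, n = 2
Numerator: 24 * 23
Denominator: 2! = 2
C(24, 2) = 276


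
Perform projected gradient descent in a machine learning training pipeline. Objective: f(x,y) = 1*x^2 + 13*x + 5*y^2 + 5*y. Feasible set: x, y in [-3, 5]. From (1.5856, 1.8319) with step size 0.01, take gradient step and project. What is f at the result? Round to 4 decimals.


Step 1: Compute gradient at (1.5856, 1.8319).
grad_x = 2*1*1.5856 + 13 = 16.1712
grad_y = 2*5*1.8319 + 5 = 23.319
Step 2: Gradient step.
x_raw = 1.5856 - 0.01*16.1712 = 1.4239
y_raw = 1.8319 - 0.01*23.319 = 1.5987
Step 3: Project onto [-3, 5].
x_proj = clip(1.4239) = 1.4239
y_proj = clip(1.5987) = 1.5987
Step 4: Evaluate f.
f(1.4239, 1.5987) = 41.3109


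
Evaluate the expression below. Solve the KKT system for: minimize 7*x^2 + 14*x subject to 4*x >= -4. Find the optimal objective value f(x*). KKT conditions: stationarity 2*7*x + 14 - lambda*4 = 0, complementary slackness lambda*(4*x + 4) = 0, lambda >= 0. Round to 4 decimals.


Step 1: Try lambda = 0 (constraint inactive).
Stationarity: 2*7*x + 14 = 0
x* = -14/(2*7) = -1.0
Check constraint: 4*-1.0 = -4.0 >= -4 -- satisfied.
Step 2: Compute optimal value.
f(x*) = 7*(-1.0)^2 + 14*(-1.0) = -7.0


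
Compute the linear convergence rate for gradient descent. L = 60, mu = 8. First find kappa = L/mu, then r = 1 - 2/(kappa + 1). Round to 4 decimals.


Step 1: Compute the condition number.
kappa = L/mu = 60/8 = 7.5
Step 2: Compute the convergence rate.
r = 1 - 2/(kappa + 1) = 1 - 2*mu/(L + mu) = (L - mu)/(L + mu) = 52/68 = 0.7647


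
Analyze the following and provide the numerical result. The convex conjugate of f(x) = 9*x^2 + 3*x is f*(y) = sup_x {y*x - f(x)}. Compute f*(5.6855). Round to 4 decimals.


f*(y) = sup_x {y*x - a*x^2 - b*x} = sup_x {(y-b)*x - a*x^2}
FOC: (y - b) - 2a*x = 0 => x* = (y - b)/(2a)
x* = (5.6855 - 3)/(2*9) = 0.1492
f*(5.6855) = (y-b)^2/(4a) = (5.6855 - 3)^2/(4*9)
= 7.2119/36 = 0.2003


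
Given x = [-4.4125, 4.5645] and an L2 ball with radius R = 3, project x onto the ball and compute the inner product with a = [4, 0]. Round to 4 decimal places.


Step 1: Compute ||x|| (intermediates to 6 decimals).
||x|| = sqrt((-4.4125)^2 + 4.5645^2) = 6.348607
Step 2: Project.
Since ||x|| > R, scale = R/||x|| = 3/6.348607 = 0.472545, proj(x) = scale * x
proj(x) = [-2.085105, 2.156932]
Step 3: Dot product.
a^T * proj(x) = 4*(-2.085105) + 0*2.156932 = -8.3404


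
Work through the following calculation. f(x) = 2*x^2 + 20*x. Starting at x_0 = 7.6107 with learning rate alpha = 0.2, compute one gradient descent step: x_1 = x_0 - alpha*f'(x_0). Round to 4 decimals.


We compute the gradient at x_0 and apply the update.
f'(x) = 4*x + 20
f'(7.6107) = 4*7.6107 + 20 = 50.4428
x_1 = 7.6107 - 0.2*50.4428 = -2.4779


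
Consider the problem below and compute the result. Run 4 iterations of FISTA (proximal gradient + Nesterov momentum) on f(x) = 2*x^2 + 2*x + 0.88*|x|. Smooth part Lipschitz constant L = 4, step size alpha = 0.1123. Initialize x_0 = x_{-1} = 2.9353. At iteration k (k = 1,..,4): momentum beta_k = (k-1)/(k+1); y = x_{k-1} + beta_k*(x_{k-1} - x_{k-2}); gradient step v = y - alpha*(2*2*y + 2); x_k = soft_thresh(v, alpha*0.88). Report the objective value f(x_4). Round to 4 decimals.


FISTA on f(x) = 2*x^2 + 2*x + 0.88*|x|
L = 4, alpha = 0.1123
Iteration 1: beta = 0.0, y = 2.9353 + 0.0*(2.9353 - 2.9353) = 2.9353
  grad(y) = 13.7412, v = y - alpha*grad = 1.3922
  prox(v) = soft_thresh(1.3922, 0.0988) = 1.2933
Iteration 2: beta = 0.3333, y = 1.2933 + 0.3333*(1.2933 - 2.9353) = 0.746
  grad(y) = 4.9841, v = y - alpha*grad = 0.1863
  prox(v) = soft_thresh(0.1863, 0.0988) = 0.0875
Iteration 3: beta = 0.5, y = 0.0875 + 0.5*(0.0875 - 1.2933) = -0.5154
  grad(y) = -0.0618, v = y - alpha*grad = -0.5085
  prox(v) = soft_thresh(-0.5085, 0.0988) = -0.4097
Iteration 4: beta = 0.6, y = -0.4097 + 0.6*(-0.4097 - 0.0875) = -0.708
  grad(y) = -0.8319, v = y - alpha*grad = -0.6146
  prox(v) = soft_thresh(-0.6146, 0.0988) = -0.5157
f(x_4) = 2*(-0.5157)^2 + 2*(-0.5157) + 0.88*|-0.5157| = -0.0457


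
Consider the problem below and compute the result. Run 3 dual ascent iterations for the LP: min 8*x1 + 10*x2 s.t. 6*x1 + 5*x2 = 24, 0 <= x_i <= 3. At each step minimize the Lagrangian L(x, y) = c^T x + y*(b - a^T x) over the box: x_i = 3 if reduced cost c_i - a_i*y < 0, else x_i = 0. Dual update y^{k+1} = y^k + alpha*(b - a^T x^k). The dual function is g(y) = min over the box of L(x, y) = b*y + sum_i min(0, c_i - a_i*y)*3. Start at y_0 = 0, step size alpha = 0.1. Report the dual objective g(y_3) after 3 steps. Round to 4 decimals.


Dual ascent for LP: min 8*x1 + 10*x2, 6*x1 + 5*x2 = 24, 0 <= x_i <= 3
Step 1: y^k = 0.0, reduced costs: (8.0, 10.0)
  x^k = (0.0, 0.0), subgradient = b - a^T x = 24.0
  y^{k+1} = 0.0 + 0.1*24.0 = 2.4
Step 2: y^k = 2.4, reduced costs: (-6.4, -2.0)
  x^k = (3.0, 3.0), subgradient = b - a^T x = -9.0
  y^{k+1} = 2.4 + 0.1*-9.0 = 1.5
Step 3: y^k = 1.5, reduced costs: (-1.0, 2.5)
  x^k = (3.0, 0.0), subgradient = b - a^T x = 6.0
  y^{k+1} = 1.5 + 0.1*6.0 = 2.1
Dual objective at y_3 = 2.1: reduced costs (-4.6, -0.5), box minimizer x = (3.0, 3.0)
g(y_3) = b*y + (c1 - a1*y)*x1 + (c2 - a2*y)*x2 = 24*2.1 + (-4.6)*3.0 + (-0.5)*3.0 = 50.4 - 13.8 - 1.5 = 35.1


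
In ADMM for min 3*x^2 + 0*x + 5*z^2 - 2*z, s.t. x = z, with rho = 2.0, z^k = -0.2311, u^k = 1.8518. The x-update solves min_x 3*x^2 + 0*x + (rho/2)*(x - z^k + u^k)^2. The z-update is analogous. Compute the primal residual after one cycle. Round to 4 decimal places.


ADMM iteration with rho = 2.0, z^k = -0.2311, u^k = 1.8518
Step 1: x-update.
Minimize 3*x^2 + 0*x + (2.0/2)*(x + 0.2311 + 1.8518)^2
FOC: (2*3 + 2.0)*x = 0 + 2.0*(-0.2311 - 1.8518)
x^{k+1} = -0.5207
Step 2: z-update.
Minimize 5*z^2 - 2*z + (2.0/2)*(-0.5207 - z + 1.8518)^2
FOC: (2*5 + 2.0)*z = 2 + 2.0*(-0.5207 + 1.8518)
z^{k+1} = 0.3885
Step 3: u-update.
u^{k+1} = 1.8518 - 0.5207 - 0.3885 = 0.9426
Step 4: Primal residual = |-0.5207 - 0.3885| = 0.9092


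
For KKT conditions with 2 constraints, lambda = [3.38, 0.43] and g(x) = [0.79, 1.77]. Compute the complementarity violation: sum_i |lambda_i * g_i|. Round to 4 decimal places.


KKT complementary slackness check:
lambda_1 * g_1 = 3.38 * 0.79 = 2.6702
lambda_2 * g_2 = 0.43 * 1.77 = 0.7611
Total violation = 2.6702 + 0.7611 = 3.4313


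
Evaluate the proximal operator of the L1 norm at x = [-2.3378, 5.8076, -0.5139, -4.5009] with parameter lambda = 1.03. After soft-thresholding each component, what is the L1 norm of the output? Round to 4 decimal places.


Soft-thresholding with lambda = 1.03:
prox(-2.3378) = sign(-2.3378)*max(|-2.3378| - 1.03, 0) = -1.3078
prox(5.8076) = sign(5.8076)*max(|5.8076| - 1.03, 0) = 4.7776
prox(-0.5139) = sign(-0.5139)*max(|-0.5139| - 1.03, 0) = 0.0
prox(-4.5009) = sign(-4.5009)*max(|-4.5009| - 1.03, 0) = -3.4709
prox(x) = [-1.3078, 4.7776, 0.0, -3.4709]
||prox(x)||_1 = 1.3078 + 4.7776 + 0.0 + 3.4709 = 9.5563


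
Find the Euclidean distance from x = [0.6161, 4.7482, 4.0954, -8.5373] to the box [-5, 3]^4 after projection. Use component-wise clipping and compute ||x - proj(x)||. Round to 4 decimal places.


Project each component onto [-5, 3].
clip(0.6161) = 0.6161, clip(4.7482) = 3.0, clip(4.0954) = 3.0, clip(-8.5373) = -5.0
Projection = [0.6161, 3.0, 3.0, -5.0]
Squared diffs: [0.0, 3.0562, 1.1999, 12.5125]
Distance = sqrt(16.7686) = 4.0949


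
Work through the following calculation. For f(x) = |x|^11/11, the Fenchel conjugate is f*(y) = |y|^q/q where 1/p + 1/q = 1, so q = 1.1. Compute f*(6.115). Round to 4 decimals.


The conjugate exponent q satisfies 1/p + 1/q = 1.
p = 11, so q = 11/(11 - 1) = 1.1
|y|^q = 6.115^1.1 = 7.3289
f*(6.115) = 7.3289 / 1.1 = 6.6626


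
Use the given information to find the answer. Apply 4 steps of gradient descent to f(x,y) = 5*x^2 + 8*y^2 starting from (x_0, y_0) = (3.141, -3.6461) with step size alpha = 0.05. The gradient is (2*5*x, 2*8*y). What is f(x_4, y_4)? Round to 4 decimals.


Gradient descent on f(x,y) = 5*x^2 + 8*y^2.
Starting point: (3.141, -3.6461), alpha = 0.05
Step 1: grad_x = 2*5*3.141 = 31.41, grad_y = 2*8*-3.6461 = -58.3376
  x_1 = 3.141 - 0.05*31.41 = 1.5705
  y_1 = -3.6461 - 0.05*-58.3376 = -0.7292
Step 2: grad_x = 2*5*1.5705 = 15.705, grad_y = 2*8*-0.7292 = -11.6675
  x_2 = 1.5705 - 0.05*15.705 = 0.7853
  y_2 = -0.7292 - 0.05*-11.6675 = -0.1458
Step 3: grad_x = 2*5*0.7853 = 7.8525, grad_y = 2*8*-0.1458 = -2.3335
  x_3 = 0.7853 - 0.05*7.8525 = 0.3926
  y_3 = -0.1458 - 0.05*-2.3335 = -0.0292
Step 4: grad_x = 2*5*0.3926 = 3.9263, grad_y = 2*8*-0.0292 = -0.4667
  x_4 = 0.3926 - 0.05*3.9263 = 0.1963
  y_4 = -0.0292 - 0.05*-0.4667 = -0.0058
f(0.1963, -0.0058) = 5*0.1963^2 + 8*(-0.0058)^2 = 0.193


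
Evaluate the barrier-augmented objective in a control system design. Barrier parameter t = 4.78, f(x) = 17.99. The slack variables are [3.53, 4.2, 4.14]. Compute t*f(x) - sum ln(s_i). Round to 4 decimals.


Step 1: Compute log-barrier.
ln values: [1.2613, 1.4351, 1.4207]
phi = -(1.2613 + 1.4351 + 1.4207) = -4.1171
Step 2: Compute augmented objective.
t*f(x) = 4.78*17.99 = 85.9922
Total = 85.9922 - 4.1171 = 81.8751


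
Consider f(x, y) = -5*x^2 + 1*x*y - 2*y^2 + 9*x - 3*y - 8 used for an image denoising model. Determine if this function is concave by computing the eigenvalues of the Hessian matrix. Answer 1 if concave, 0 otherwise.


The Hessian of f(x,y) = -5*x^2 + 1*x*y - 2*y^2 + 9*x - 3*y - 8 is:
H = [[-10, 1], [1, -4]]
Trace = -10 - 4 = -14
Determinant = -10*-4 - (1)^2 = 39
Discriminant = (-14)^2 - 4*39 = 40.0
Eigenvalues: lambda_1 = -10.1623, lambda_2 = -3.8377
The function is concave.

1


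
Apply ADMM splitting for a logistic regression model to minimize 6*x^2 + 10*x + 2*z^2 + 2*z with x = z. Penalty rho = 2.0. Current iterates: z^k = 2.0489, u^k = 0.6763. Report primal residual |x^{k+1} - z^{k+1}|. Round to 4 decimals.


ADMM iteration with rho = 2.0, z^k = 2.0489, u^k = 0.6763
Step 1: x-update.
Minimize 6*x^2 + 10*x + (2.0/2)*(x - 2.0489 + 0.6763)^2
FOC: (2*6 + 2.0)*x = -10 + 2.0*(2.0489 - 0.6763)
x^{k+1} = -0.5182
Step 2: z-update.
Minimize 2*z^2 + 2*z + (2.0/2)*(-0.5182 - z + 0.6763)^2
FOC: (2*2 + 2.0)*z = -2 + 2.0*(-0.5182 + 0.6763)
z^{k+1} = -0.2806
Step 3: u-update.
u^{k+1} = 0.6763 - 0.5182 + 0.2806 = 0.4387
Step 4: Primal residual = |-0.5182 + 0.2806| = 0.2376


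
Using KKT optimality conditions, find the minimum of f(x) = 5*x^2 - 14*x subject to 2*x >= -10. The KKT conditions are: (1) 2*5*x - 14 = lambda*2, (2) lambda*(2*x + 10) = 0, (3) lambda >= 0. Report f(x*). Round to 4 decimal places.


Step 1: Try lambda = 0 (constraint inactive).
Stationarity: 2*5*x - 14 = 0
x* = 14/(2*5) = 1.4
Check constraint: 2*1.4 = 2.8 >= -10 -- satisfied.
Step 2: Compute optimal value.
f(x*) = 5*1.4^2 - 14*1.4 = -9.8


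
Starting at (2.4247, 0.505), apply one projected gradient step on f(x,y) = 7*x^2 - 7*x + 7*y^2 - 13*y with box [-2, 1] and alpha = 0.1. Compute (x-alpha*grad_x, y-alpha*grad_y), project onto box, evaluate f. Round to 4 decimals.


Step 1: Compute gradient at (2.4247, 0.505).
grad_x = 2*7*2.4247 - 7 = 26.9458
grad_y = 2*7*0.505 - 13 = -5.93
Step 2: Gradient step.
x_raw = 2.4247 - 0.1*26.9458 = -0.2699
y_raw = 0.505 - 0.1*-5.93 = 1.098
Step 3: Project onto [-2, 1].
x_proj = clip(-0.2699) = -0.2699
y_proj = clip(1.098) = 1.0
Step 4: Evaluate f.
f(-0.2699, 1.0) = -3.601


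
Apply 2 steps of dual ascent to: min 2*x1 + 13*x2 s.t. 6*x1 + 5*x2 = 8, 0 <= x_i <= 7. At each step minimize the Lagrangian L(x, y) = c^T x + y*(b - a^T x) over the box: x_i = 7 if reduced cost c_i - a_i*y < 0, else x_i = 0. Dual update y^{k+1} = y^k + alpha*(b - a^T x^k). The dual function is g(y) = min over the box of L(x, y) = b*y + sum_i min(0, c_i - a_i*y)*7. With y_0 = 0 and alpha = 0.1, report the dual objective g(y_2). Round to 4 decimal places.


Dual ascent for LP: min 2*x1 + 13*x2, 6*x1 + 5*x2 = 8, 0 <= x_i <= 7
Step 1: y^k = 0.0, reduced costs: (2.0, 13.0)
  x^k = (0.0, 0.0), subgradient = b - a^T x = 8.0
  y^{k+1} = 0.0 + 0.1*8.0 = 0.8
Step 2: y^k = 0.8, reduced costs: (-2.8, 9.0)
  x^k = (7.0, 0.0), subgradient = b - a^T x = -34.0
  y^{k+1} = 0.8 + 0.1*-34.0 = -2.6
Dual objective at y_2 = -2.6: reduced costs (17.6, 26.0), box minimizer x = (0.0, 0.0)
g(y_2) = b*y + (c1 - a1*y)*x1 + (c2 - a2*y)*x2 = 8*(-2.6) + 17.6*0.0 + 26.0*0.0 = -20.8 + 0.0 + 0.0 = -20.8


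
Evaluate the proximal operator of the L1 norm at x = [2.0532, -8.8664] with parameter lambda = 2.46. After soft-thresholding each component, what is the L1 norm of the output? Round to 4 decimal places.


Soft-thresholding with lambda = 2.46:
prox(2.0532) = sign(2.0532)*max(|2.0532| - 2.46, 0) = 0.0
prox(-8.8664) = sign(-8.8664)*max(|-8.8664| - 2.46, 0) = -6.4064
prox(x) = [0.0, -6.4064]
||prox(x)||_1 = 0.0 + 6.4064 = 6.4064


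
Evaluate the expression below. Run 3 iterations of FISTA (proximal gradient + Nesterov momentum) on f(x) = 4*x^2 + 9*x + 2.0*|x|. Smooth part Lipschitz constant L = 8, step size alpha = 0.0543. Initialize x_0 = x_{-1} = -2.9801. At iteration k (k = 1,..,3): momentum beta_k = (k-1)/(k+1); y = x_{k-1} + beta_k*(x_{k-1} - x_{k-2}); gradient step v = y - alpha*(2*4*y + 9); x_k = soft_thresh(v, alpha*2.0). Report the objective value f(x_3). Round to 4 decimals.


FISTA on f(x) = 4*x^2 + 9*x + 2.0*|x|
L = 8, alpha = 0.0543
Iteration 1: beta = 0.0, y = -2.9801 + 0.0*(-2.9801 + 2.9801) = -2.9801
  grad(y) = -14.8408, v = y - alpha*grad = -2.1742
  prox(v) = soft_thresh(-2.1742, 0.1086) = -2.0656
Iteration 2: beta = 0.3333, y = -2.0656 + 0.3333*(-2.0656 + 2.9801) = -1.7608
  grad(y) = -5.0866, v = y - alpha*grad = -1.4846
  prox(v) = soft_thresh(-1.4846, 0.1086) = -1.376
Iteration 3: beta = 0.5, y = -1.376 + 0.5*(-1.376 + 2.0656) = -1.0312
  grad(y) = 0.7503, v = y - alpha*grad = -1.072
  prox(v) = soft_thresh(-1.072, 0.1086) = -0.9634
f(x_3) = 4*(-0.9634)^2 + 9*(-0.9634) + 2.0*|-0.9634| = -3.0313


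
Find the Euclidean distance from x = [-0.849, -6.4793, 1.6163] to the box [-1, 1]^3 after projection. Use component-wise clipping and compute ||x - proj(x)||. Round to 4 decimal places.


Project each component onto [-1, 1].
clip(-0.849) = -0.849, clip(-6.4793) = -1.0, clip(1.6163) = 1.0
Projection = [-0.849, -1.0, 1.0]
Squared diffs: [0.0, 30.0227, 0.3798]
Distance = sqrt(30.4025) = 5.5139


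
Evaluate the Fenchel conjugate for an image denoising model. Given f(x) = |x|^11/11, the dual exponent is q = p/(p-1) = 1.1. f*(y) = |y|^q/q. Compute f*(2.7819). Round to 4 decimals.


The conjugate exponent q satisfies 1/p + 1/q = 1.
p = 11, so q = 11/(11 - 1) = 1.1
|y|^q = 2.7819^1.1 = 3.0816
f*(2.7819) = 3.0816 / 1.1 = 2.8015


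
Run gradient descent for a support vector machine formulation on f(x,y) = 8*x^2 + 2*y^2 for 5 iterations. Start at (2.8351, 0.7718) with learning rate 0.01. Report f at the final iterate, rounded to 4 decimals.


Gradient descent on f(x,y) = 8*x^2 + 2*y^2.
Starting point: (2.8351, 0.7718), alpha = 0.01
Step 1: grad_x = 2*8*2.8351 = 45.3616, grad_y = 2*2*0.7718 = 3.0872
  x_1 = 2.8351 - 0.01*45.3616 = 2.3815
  y_1 = 0.7718 - 0.01*3.0872 = 0.7409
Step 2: grad_x = 2*8*2.3815 = 38.1037, grad_y = 2*2*0.7409 = 2.9637
  x_2 = 2.3815 - 0.01*38.1037 = 2.0004
  y_2 = 0.7409 - 0.01*2.9637 = 0.7113
Step 3: grad_x = 2*8*2.0004 = 32.0071, grad_y = 2*2*0.7113 = 2.8452
  x_3 = 2.0004 - 0.01*32.0071 = 1.6804
  y_3 = 0.7113 - 0.01*2.8452 = 0.6828
Step 4: grad_x = 2*8*1.6804 = 26.886, grad_y = 2*2*0.6828 = 2.7314
  x_4 = 1.6804 - 0.01*26.886 = 1.4115
  y_4 = 0.6828 - 0.01*2.7314 = 0.6555
Step 5: grad_x = 2*8*1.4115 = 22.5842, grad_y = 2*2*0.6555 = 2.6221
  x_5 = 1.4115 - 0.01*22.5842 = 1.1857
  y_5 = 0.6555 - 0.01*2.6221 = 0.6293
f(1.1857, 0.6293) = 8*1.1857^2 + 2*0.6293^2 = 12.0386


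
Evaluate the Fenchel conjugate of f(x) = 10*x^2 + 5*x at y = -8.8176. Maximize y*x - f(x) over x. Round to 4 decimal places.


f*(y) = sup_x {y*x - a*x^2 - b*x} = sup_x {(y-b)*x - a*x^2}
FOC: (y - b) - 2a*x = 0 => x* = (y - b)/(2a)
x* = (-8.8176 - 5)/(2*10) = -0.6909
f*(-8.8176) = (y-b)^2/(4a) = (-8.8176 - 5)^2/(4*10)
= 190.9261/40 = 4.7732


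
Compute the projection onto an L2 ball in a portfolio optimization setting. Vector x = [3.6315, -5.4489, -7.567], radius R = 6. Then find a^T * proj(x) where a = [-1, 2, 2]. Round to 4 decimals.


Step 1: Compute ||x|| (intermediates to 6 decimals).
||x|| = sqrt(3.6315^2 + (-5.4489)^2 + (-7.567)^2) = 10.006887
Step 2: Project.
Since ||x|| > R, scale = R/||x|| = 6/10.006887 = 0.599587, proj(x) = scale * x
proj(x) = [2.1774, -3.26709, -4.537075]
Step 3: Dot product.
a^T * proj(x) = -1*2.1774 + 2*(-3.26709) + 2*(-4.537075) = -17.7857


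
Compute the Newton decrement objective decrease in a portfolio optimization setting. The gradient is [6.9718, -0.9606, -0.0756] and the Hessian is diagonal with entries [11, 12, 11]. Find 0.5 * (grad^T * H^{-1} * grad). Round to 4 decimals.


Step 1: H is diagonal, so H^(-1) * g = [0.6338, -0.0801, -0.0069].
Step 2: g^T H^(-1) g = sum_i g_i^2 / H_ii
  = (6.9718)^2/11 + (-0.9606)^2/12 + (-0.0756)^2/11
  = 4.4187 + 0.0769 + 0.0005 = 4.4961
Step 3: Objective decrease = 0.5 * g^T H^(-1) g = 2.2481


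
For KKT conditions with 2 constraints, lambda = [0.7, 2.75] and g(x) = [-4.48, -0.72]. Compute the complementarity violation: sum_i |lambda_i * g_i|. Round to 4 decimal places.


KKT complementary slackness check:
lambda_1 * g_1 = 0.7 * -4.48 = -3.136
lambda_2 * g_2 = 2.75 * -0.72 = -1.98
Total violation = 3.136 + 1.98 = 5.116


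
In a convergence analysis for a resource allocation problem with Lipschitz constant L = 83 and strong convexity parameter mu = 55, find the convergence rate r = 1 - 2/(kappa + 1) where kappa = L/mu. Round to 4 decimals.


Step 1: Compute the condition number.
kappa = L/mu = 83/55 = 1.5091
Step 2: Compute the convergence rate.
r = 1 - 2/(kappa + 1) = 1 - 2*mu/(L + mu) = (L - mu)/(L + mu) = 28/138 = 0.2029


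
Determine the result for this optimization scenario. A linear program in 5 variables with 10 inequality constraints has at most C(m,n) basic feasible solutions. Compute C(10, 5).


Each vertex corresponds to some choice of n active constraints out of m, so the number of vertices is at most C(m, n) = m! / (n!(m-n)!).
m = 10, n = 5
Numerator: 10 * 9 * 8 * 7 * 6
Denominator: 5! = 120
C(10, 5) = 252


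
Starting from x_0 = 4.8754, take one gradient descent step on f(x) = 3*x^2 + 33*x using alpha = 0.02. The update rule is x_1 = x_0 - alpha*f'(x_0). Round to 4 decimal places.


We compute the gradient at x_0 and apply the update.
f'(x) = 6*x + 33
f'(4.8754) = 6*4.8754 + 33 = 62.2524
x_1 = 4.8754 - 0.02*62.2524 = 3.6304


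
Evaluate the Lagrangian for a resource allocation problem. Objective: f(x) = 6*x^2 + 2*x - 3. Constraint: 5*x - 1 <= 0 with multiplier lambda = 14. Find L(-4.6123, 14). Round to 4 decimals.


Step 1: Evaluate f(x).
f(-4.6123) = 6*(-4.6123)^2 + 2*(-4.6123) - 3 = 115.4153
Step 2: Evaluate g(x).
g(-4.6123) = 5*-4.6123 - 1 = -24.0615
Step 3: Compute Lagrangian.
L = 115.4153 + 14*-24.0615 = -221.4457


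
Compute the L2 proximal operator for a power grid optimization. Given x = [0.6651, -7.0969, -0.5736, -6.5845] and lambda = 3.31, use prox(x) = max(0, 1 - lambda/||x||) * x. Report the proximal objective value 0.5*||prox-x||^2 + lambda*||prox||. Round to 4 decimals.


Step 1: Compute ||x||.
||x|| = 9.7208
Step 2: Compute scaling factor.
scale = max(0, 1 - 3.31/9.7208) = 0.6595
Step 3: prox(x) = [0.4386, -4.6803, -0.3783, -4.3424]
||prox(x)|| = 6.4108
Step 4: Proximal objective.
0.5*||prox-x||^2 = 5.4781
lambda*||prox|| = 21.2197
Total = 26.6976


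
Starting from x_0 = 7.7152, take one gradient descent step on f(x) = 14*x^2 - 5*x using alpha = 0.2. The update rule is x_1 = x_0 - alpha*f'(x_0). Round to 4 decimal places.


We compute the gradient at x_0 and apply the update.
f'(x) = 28*x - 5
f'(7.7152) = 28*7.7152 - 5 = 211.0256
x_1 = 7.7152 - 0.2*211.0256 = -34.4899


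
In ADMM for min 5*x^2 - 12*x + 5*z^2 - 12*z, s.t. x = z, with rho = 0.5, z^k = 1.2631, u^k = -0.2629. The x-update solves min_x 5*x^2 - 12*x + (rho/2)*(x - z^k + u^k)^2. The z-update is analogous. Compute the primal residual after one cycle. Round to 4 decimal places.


ADMM iteration with rho = 0.5, z^k = 1.2631, u^k = -0.2629
Step 1: x-update.
Minimize 5*x^2 - 12*x + (0.5/2)*(x - 1.2631 - 0.2629)^2
FOC: (2*5 + 0.5)*x = 12 + 0.5*(1.2631 + 0.2629)
x^{k+1} = 1.2155
Step 2: z-update.
Minimize 5*z^2 - 12*z + (0.5/2)*(1.2155 - z - 0.2629)^2
FOC: (2*5 + 0.5)*z = 12 + 0.5*(1.2155 - 0.2629)
z^{k+1} = 1.1882
Step 3: u-update.
u^{k+1} = -0.2629 + 1.2155 - 1.1882 = -0.2356
Step 4: Primal residual = |1.2155 - 1.1882| = 0.0273


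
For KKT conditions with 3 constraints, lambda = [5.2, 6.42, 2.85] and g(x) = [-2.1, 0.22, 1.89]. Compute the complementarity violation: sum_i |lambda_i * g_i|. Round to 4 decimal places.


KKT complementary slackness check:
lambda_1 * g_1 = 5.2 * -2.1 = -10.92
lambda_2 * g_2 = 6.42 * 0.22 = 1.4124
lambda_3 * g_3 = 2.85 * 1.89 = 5.3865
Total violation = 10.92 + 1.4124 + 5.3865 = 17.7189


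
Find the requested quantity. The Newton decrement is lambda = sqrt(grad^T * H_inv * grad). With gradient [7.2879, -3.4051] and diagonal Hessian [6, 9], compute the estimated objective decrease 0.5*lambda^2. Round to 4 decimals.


Step 1: H is diagonal, so H^(-1) * g = [1.2147, -0.3783].
Step 2: g^T H^(-1) g = sum_i g_i^2 / H_ii
  = (7.2879)^2/6 + (-3.4051)^2/9
  = 8.8522 + 1.2883 = 10.1405
Step 3: Objective decrease = 0.5 * g^T H^(-1) g = 5.0703


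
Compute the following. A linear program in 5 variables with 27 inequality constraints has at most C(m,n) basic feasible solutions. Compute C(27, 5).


Each vertex corresponds to some choice of n active constraints out of m, so the number of vertices is at most C(m, n) = m! / (n!(m-n)!).
m = 27, n = 5
Numerator: 27 * 26 * 25 * 24 * 23
Denominator: 5! = 120
C(27, 5) = 80730


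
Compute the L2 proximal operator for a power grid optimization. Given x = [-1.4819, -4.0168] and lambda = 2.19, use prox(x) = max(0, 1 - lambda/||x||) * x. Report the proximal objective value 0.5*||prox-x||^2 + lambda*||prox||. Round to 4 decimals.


Step 1: Compute ||x||.
||x|| = 4.2814
Step 2: Compute scaling factor.
scale = max(0, 1 - 2.19/4.2814) = 0.4885
Step 3: prox(x) = [-0.7239, -1.9622]
||prox(x)|| = 2.0914
Step 4: Proximal objective.
0.5*||prox-x||^2 = 2.3981
lambda*||prox|| = 4.5802
Total = 6.9783


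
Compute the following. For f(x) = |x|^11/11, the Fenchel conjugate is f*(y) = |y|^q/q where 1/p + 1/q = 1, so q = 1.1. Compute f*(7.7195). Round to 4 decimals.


The conjugate exponent q satisfies 1/p + 1/q = 1.
p = 11, so q = 11/(11 - 1) = 1.1
|y|^q = 7.7195^1.1 = 9.47
f*(7.7195) = 9.47 / 1.1 = 8.6091


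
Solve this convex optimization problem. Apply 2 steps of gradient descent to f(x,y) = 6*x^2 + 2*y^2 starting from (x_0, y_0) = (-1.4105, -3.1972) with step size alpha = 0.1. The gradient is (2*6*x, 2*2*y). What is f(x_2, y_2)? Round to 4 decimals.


Gradient descent on f(x,y) = 6*x^2 + 2*y^2.
Starting point: (-1.4105, -3.1972), alpha = 0.1
Step 1: grad_x = 2*6*-1.4105 = -16.926, grad_y = 2*2*-3.1972 = -12.7888
  x_1 = -1.4105 - 0.1*-16.926 = 0.2821
  y_1 = -3.1972 - 0.1*-12.7888 = -1.9183
Step 2: grad_x = 2*6*0.2821 = 3.3852, grad_y = 2*2*-1.9183 = -7.6733
  x_2 = 0.2821 - 0.1*3.3852 = -0.0564
  y_2 = -1.9183 - 0.1*-7.6733 = -1.151
f(-0.0564, -1.151) = 6*(-0.0564)^2 + 2*(-1.151)^2 = 2.6687


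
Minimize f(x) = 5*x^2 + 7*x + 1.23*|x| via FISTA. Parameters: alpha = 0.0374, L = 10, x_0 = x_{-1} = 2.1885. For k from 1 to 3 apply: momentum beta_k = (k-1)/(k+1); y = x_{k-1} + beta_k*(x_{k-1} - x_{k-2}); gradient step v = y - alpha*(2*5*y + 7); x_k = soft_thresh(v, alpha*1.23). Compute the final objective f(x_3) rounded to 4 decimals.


FISTA on f(x) = 5*x^2 + 7*x + 1.23*|x|
L = 10, alpha = 0.0374
Iteration 1: beta = 0.0, y = 2.1885 + 0.0*(2.1885 - 2.1885) = 2.1885
  grad(y) = 28.885, v = y - alpha*grad = 1.1082
  prox(v) = soft_thresh(1.1082, 0.046) = 1.0622
Iteration 2: beta = 0.3333, y = 1.0622 + 0.3333*(1.0622 - 2.1885) = 0.6868
  grad(y) = 13.8677, v = y - alpha*grad = 0.1681
  prox(v) = soft_thresh(0.1681, 0.046) = 0.1221
Iteration 3: beta = 0.5, y = 0.1221 + 0.5*(0.1221 - 1.0622) = -0.3479
  grad(y) = 3.5207, v = y - alpha*grad = -0.4796
  prox(v) = soft_thresh(-0.4796, 0.046) = -0.4336
f(x_3) = 5*(-0.4336)^2 + 7*(-0.4336) + 1.23*|-0.4336| = -1.5618


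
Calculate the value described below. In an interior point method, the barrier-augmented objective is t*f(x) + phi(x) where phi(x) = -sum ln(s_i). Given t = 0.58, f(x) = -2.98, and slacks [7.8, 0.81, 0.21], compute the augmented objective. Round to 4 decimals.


Step 1: Compute log-barrier.
ln values: [2.0541, -0.2107, -1.5606]
phi = -(2.0541 - 0.2107 - 1.5606) = -0.2828
Step 2: Compute augmented objective.
t*f(x) = 0.58*-2.98 = -1.7284
Total = -1.7284 - 0.2828 = -2.0112


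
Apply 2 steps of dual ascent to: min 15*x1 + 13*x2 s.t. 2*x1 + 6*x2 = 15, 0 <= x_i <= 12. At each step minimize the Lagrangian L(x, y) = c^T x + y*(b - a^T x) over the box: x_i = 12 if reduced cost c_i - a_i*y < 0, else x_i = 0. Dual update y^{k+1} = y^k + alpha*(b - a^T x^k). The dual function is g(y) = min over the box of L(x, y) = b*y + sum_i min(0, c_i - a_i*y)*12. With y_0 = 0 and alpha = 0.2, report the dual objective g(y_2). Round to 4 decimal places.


Dual ascent for LP: min 15*x1 + 13*x2, 2*x1 + 6*x2 = 15, 0 <= x_i <= 12
Step 1: y^k = 0.0, reduced costs: (15.0, 13.0)
  x^k = (0.0, 0.0), subgradient = b - a^T x = 15.0
  y^{k+1} = 0.0 + 0.2*15.0 = 3.0
Step 2: y^k = 3.0, reduced costs: (9.0, -5.0)
  x^k = (0.0, 12.0), subgradient = b - a^T x = -57.0
  y^{k+1} = 3.0 + 0.2*-57.0 = -8.4
Dual objective at y_2 = -8.4: reduced costs (31.8, 63.4), box minimizer x = (0.0, 0.0)
g(y_2) = b*y + (c1 - a1*y)*x1 + (c2 - a2*y)*x2 = 15*(-8.4) + 31.8*0.0 + 63.4*0.0 = -126.0 + 0.0 + 0.0 = -126.0


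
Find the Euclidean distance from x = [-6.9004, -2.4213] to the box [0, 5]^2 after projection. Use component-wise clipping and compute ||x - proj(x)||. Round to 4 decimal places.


Project each component onto [0, 5].
clip(-6.9004) = 0.0, clip(-2.4213) = 0.0
Projection = [0.0, 0.0]
Squared diffs: [47.6155, 5.8627]
Distance = sqrt(53.4782) = 7.3129


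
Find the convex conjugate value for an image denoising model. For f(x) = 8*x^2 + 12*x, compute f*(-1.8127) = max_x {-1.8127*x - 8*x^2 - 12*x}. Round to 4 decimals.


f*(y) = sup_x {y*x - a*x^2 - b*x} = sup_x {(y-b)*x - a*x^2}
FOC: (y - b) - 2a*x = 0 => x* = (y - b)/(2a)
x* = (-1.8127 - 12)/(2*8) = -0.8633
f*(-1.8127) = (y-b)^2/(4a) = (-1.8127 - 12)^2/(4*8)
= 190.7907/32 = 5.9622


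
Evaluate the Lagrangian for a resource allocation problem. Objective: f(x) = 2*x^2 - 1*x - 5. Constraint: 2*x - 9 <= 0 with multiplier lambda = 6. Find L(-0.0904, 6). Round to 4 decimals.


Step 1: Evaluate f(x).
f(-0.0904) = 2*(-0.0904)^2 - 1*(-0.0904) - 5 = -4.8933
Step 2: Evaluate g(x).
g(-0.0904) = 2*-0.0904 - 9 = -9.1808
Step 3: Compute Lagrangian.
L = -4.8933 + 6*-9.1808 = -59.9781


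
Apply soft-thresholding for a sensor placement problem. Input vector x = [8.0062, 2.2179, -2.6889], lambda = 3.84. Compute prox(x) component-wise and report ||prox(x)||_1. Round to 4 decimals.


Soft-thresholding with lambda = 3.84:
prox(8.0062) = sign(8.0062)*max(|8.0062| - 3.84, 0) = 4.1662
prox(2.2179) = sign(2.2179)*max(|2.2179| - 3.84, 0) = 0.0
prox(-2.6889) = sign(-2.6889)*max(|-2.6889| - 3.84, 0) = 0.0
prox(x) = [4.1662, 0.0, 0.0]
||prox(x)||_1 = 4.1662 + 0.0 + 0.0 = 4.1662


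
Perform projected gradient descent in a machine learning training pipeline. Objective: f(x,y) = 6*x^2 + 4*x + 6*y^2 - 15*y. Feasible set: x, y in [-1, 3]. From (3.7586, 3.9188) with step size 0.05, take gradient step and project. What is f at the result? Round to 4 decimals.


Step 1: Compute gradient at (3.7586, 3.9188).
grad_x = 2*6*3.7586 + 4 = 49.1032
grad_y = 2*6*3.9188 - 15 = 32.0256
Step 2: Gradient step.
x_raw = 3.7586 - 0.05*49.1032 = 1.3034
y_raw = 3.9188 - 0.05*32.0256 = 2.3175
Step 3: Project onto [-1, 3].
x_proj = clip(1.3034) = 1.3034
y_proj = clip(2.3175) = 2.3175
Step 4: Evaluate f.
f(1.3034, 2.3175) = 12.8701


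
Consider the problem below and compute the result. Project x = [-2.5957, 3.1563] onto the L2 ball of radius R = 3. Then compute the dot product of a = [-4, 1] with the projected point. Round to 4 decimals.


Step 1: Compute ||x|| (intermediates to 6 decimals).
||x|| = sqrt((-2.5957)^2 + 3.1563^2) = 4.08655
Step 2: Project.
Since ||x|| > R, scale = R/||x|| = 3/4.08655 = 0.734116, proj(x) = scale * x
proj(x) = [-1.905545, 2.31709]
Step 3: Dot product.
a^T * proj(x) = -4*(-1.905545) + 1*2.31709 = 9.9393


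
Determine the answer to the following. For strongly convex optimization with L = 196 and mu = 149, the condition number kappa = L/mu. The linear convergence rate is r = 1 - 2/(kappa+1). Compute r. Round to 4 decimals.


Step 1: Compute the condition number.
kappa = L/mu = 196/149 = 1.3154
Step 2: Compute the convergence rate.
r = 1 - 2/(kappa + 1) = 1 - 2*mu/(L + mu) = (L - mu)/(L + mu) = 47/345 = 0.1362


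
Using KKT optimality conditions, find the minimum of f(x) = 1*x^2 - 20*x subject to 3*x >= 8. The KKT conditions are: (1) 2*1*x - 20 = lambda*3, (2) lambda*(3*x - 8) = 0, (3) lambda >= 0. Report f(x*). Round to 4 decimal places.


Step 1: Try lambda = 0 (constraint inactive).
Stationarity: 2*1*x - 20 = 0
x* = 20/(2*1) = 10.0
Check constraint: 3*10.0 = 30.0 >= 8 -- satisfied.
Step 2: Compute optimal value.
f(x*) = 1*10.0^2 - 20*10.0 = -100.0


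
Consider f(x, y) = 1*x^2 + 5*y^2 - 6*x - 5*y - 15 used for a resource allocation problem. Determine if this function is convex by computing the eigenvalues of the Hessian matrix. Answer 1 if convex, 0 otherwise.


The Hessian of f(x,y) = 1*x^2 + 5*y^2 - 6*x - 5*y - 15 is:
H = [[2, 0], [0, 10]]
Trace = 2 + 10 = 12
Determinant = 2*10 - (0)^2 = 20
Discriminant = (12)^2 - 4*20 = 64.0
Eigenvalues: lambda_1 = 2.0, lambda_2 = 10.0
The function is convex.

1


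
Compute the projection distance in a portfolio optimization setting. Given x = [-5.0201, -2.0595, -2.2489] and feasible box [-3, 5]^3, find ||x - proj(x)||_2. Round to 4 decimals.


Project each component onto [-3, 5].
clip(-5.0201) = -3.0, clip(-2.0595) = -2.0595, clip(-2.2489) = -2.2489
Projection = [-3.0, -2.0595, -2.2489]
Squared diffs: [4.0808, 0.0, 0.0]
Distance = sqrt(4.0808) = 2.0201


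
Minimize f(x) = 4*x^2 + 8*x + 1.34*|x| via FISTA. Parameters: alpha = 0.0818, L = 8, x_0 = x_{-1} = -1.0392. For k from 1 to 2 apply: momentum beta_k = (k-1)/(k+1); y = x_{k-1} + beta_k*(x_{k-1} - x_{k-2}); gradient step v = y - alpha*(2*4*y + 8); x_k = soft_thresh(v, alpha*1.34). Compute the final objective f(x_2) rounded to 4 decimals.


FISTA on f(x) = 4*x^2 + 8*x + 1.34*|x|
L = 8, alpha = 0.0818
Iteration 1: beta = 0.0, y = -1.0392 + 0.0*(-1.0392 + 1.0392) = -1.0392
  grad(y) = -0.3136, v = y - alpha*grad = -1.0135
  prox(v) = soft_thresh(-1.0135, 0.1096) = -0.9039
Iteration 2: beta = 0.3333, y = -0.9039 + 0.3333*(-0.9039 + 1.0392) = -0.8588
  grad(y) = 1.1292, v = y - alpha*grad = -0.9512
  prox(v) = soft_thresh(-0.9512, 0.1096) = -0.8416
f(x_2) = 4*(-0.8416)^2 + 8*(-0.8416) + 1.34*|-0.8416| = -2.7719


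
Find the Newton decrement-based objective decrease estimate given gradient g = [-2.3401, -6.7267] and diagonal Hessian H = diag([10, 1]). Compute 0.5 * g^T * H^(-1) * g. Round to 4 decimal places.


Step 1: H is diagonal, so H^(-1) * g = [-0.234, -6.7267].
Step 2: g^T H^(-1) g = sum_i g_i^2 / H_ii
  = (-2.3401)^2/10 + (-6.7267)^2/1
  = 0.5476 + 45.2485 = 45.7961
Step 3: Objective decrease = 0.5 * g^T H^(-1) g = 22.898


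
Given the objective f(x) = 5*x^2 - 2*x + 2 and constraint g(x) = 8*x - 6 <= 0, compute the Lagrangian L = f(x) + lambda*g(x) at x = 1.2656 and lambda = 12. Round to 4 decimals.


Step 1: Evaluate f(x).
f(1.2656) = 5*1.2656^2 - 2*1.2656 + 2 = 7.4775
Step 2: Evaluate g(x).
g(1.2656) = 8*1.2656 - 6 = 4.1248
Step 3: Compute Lagrangian.
L = 7.4775 + 12*4.1248 = 56.9751


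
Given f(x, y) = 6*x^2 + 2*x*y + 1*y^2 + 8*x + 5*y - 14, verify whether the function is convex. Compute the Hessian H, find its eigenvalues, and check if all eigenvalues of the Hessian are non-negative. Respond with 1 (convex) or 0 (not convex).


The Hessian of f(x,y) = 6*x^2 + 2*x*y + 1*y^2 + 8*x + 5*y - 14 is:
H = [[12, 2], [2, 2]]
Trace = 12 + 2 = 14
Determinant = 12*2 - (2)^2 = 20
Discriminant = (14)^2 - 4*20 = 116.0
Eigenvalues: lambda_1 = 1.6148, lambda_2 = 12.3852
The function is convex.

1


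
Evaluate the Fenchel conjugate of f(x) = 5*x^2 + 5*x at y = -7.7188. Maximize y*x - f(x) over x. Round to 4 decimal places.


f*(y) = sup_x {y*x - a*x^2 - b*x} = sup_x {(y-b)*x - a*x^2}
FOC: (y - b) - 2a*x = 0 => x* = (y - b)/(2a)
x* = (-7.7188 - 5)/(2*5) = -1.2719
f*(-7.7188) = (y-b)^2/(4a) = (-7.7188 - 5)^2/(4*5)
= 161.7679/20 = 8.0884


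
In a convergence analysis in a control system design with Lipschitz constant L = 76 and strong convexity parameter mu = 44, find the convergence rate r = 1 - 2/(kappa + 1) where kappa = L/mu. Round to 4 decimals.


Step 1: Compute the condition number.
kappa = L/mu = 76/44 = 1.7273
Step 2: Compute the convergence rate.
r = 1 - 2/(kappa + 1) = 1 - 2*mu/(L + mu) = (L - mu)/(L + mu) = 32/120 = 0.2667


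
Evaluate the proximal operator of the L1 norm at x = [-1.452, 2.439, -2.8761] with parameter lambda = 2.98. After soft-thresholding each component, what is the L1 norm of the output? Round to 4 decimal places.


Soft-thresholding with lambda = 2.98:
prox(-1.452) = sign(-1.452)*max(|-1.452| - 2.98, 0) = 0.0
prox(2.439) = sign(2.439)*max(|2.439| - 2.98, 0) = 0.0
prox(-2.8761) = sign(-2.8761)*max(|-2.8761| - 2.98, 0) = 0.0
prox(x) = [0.0, 0.0, 0.0]
||prox(x)||_1 = 0.0 + 0.0 + 0.0 = 0.0


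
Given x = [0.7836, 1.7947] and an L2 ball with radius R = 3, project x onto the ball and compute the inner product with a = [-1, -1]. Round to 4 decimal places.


Step 1: Compute ||x|| (intermediates to 6 decimals).
||x|| = sqrt(0.7836^2 + 1.7947^2) = 1.95831
Step 2: Project.
Since ||x|| <= R, proj = x (no scaling needed).
proj(x) = [0.7836, 1.7947]
Step 3: Dot product.
a^T * proj(x) = -1*0.7836 - 1*1.7947 = -2.5783


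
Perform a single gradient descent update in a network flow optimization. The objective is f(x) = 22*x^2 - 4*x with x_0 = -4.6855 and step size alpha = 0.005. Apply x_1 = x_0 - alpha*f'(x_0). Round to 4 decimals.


We compute the gradient at x_0 and apply the update.
f'(x) = 44*x - 4
f'(-4.6855) = 44*-4.6855 - 4 = -210.162
x_1 = -4.6855 - 0.005*-210.162 = -3.6347


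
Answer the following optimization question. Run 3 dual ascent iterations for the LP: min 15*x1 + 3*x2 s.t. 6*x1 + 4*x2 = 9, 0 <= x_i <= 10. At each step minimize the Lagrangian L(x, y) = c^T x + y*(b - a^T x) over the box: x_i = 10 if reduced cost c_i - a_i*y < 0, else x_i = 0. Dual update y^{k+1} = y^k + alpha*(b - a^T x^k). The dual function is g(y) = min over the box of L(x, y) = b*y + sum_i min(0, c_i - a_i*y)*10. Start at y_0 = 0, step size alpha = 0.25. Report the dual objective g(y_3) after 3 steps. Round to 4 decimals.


Dual ascent for LP: min 15*x1 + 3*x2, 6*x1 + 4*x2 = 9, 0 <= x_i <= 10
Step 1: y^k = 0.0, reduced costs: (15.0, 3.0)
  x^k = (0.0, 0.0), subgradient = b - a^T x = 9.0
  y^{k+1} = 0.0 + 0.25*9.0 = 2.25
Step 2: y^k = 2.25, reduced costs: (1.5, -6.0)
  x^k = (0.0, 10.0), subgradient = b - a^T x = -31.0
  y^{k+1} = 2.25 + 0.25*-31.0 = -5.5
Step 3: y^k = -5.5, reduced costs: (48.0, 25.0)
  x^k = (0.0, 0.0), subgradient = b - a^T x = 9.0
  y^{k+1} = -5.5 + 0.25*9.0 = -3.25
Dual objective at y_3 = -3.25: reduced costs (34.5, 16.0), box minimizer x = (0.0, 0.0)
g(y_3) = b*y + (c1 - a1*y)*x1 + (c2 - a2*y)*x2 = 9*(-3.25) + 34.5*0.0 + 16.0*0.0 = -29.25 + 0.0 + 0.0 = -29.25


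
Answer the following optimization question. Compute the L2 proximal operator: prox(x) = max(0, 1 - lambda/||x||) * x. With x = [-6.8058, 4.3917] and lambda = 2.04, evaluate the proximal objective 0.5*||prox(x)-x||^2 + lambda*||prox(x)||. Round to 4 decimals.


Step 1: Compute ||x||.
||x|| = 8.0997
Step 2: Compute scaling factor.
scale = max(0, 1 - 2.04/8.0997) = 0.7481
Step 3: prox(x) = [-5.0917, 3.2856]
||prox(x)|| = 6.0597
Step 4: Proximal objective.
0.5*||prox-x||^2 = 2.0808
lambda*||prox|| = 12.3618
Total = 14.4427


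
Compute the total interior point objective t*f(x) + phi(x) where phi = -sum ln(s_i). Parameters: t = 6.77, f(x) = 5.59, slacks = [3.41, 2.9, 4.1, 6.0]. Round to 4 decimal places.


Step 1: Compute log-barrier.
ln values: [1.2267, 1.0647, 1.411, 1.7918]
phi = -(1.2267 + 1.0647 + 1.411 + 1.7918) = -5.4942
Step 2: Compute augmented objective.
t*f(x) = 6.77*5.59 = 37.8443
Total = 37.8443 - 5.4942 = 32.3501


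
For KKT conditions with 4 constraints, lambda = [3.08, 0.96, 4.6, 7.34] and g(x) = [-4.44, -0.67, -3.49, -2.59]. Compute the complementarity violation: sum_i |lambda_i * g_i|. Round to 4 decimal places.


KKT complementary slackness check:
lambda_1 * g_1 = 3.08 * -4.44 = -13.6752
lambda_2 * g_2 = 0.96 * -0.67 = -0.6432
lambda_3 * g_3 = 4.6 * -3.49 = -16.054
lambda_4 * g_4 = 7.34 * -2.59 = -19.0106
Total violation = 13.6752 + 0.6432 + 16.054 + 19.0106 = 49.383


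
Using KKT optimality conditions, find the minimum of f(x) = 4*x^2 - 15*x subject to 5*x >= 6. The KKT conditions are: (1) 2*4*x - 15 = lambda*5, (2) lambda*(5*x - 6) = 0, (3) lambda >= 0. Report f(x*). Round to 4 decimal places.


Step 1: Try lambda = 0 (constraint inactive).
Stationarity: 2*4*x - 15 = 0
x* = 15/(2*4) = 1.875
Check constraint: 5*1.875 = 9.375 >= 6 -- satisfied.
Step 2: Compute optimal value.
f(x*) = 4*1.875^2 - 15*1.875 = -14.0625


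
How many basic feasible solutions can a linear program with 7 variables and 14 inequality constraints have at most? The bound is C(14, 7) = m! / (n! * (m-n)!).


Each vertex corresponds to some choice of n active constraints out of m, so the number of vertices is at most C(m, n) = m! / (n!(m-n)!).
m = 14, n = 7
Numerator: 14 * 13 * 12 * 11 * 10 * 9 * 8
Denominator: 7! = 5040
C(14, 7) = 3432
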